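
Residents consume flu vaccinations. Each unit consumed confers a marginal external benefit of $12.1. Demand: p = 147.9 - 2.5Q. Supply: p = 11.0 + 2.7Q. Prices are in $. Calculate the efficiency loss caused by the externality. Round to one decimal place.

DWL = $14.1

Market equilibrium (private): 11.0 + 2.7Q = 147.9 - 2.5Q → Q_m = 26.3269.
Social marginal benefit = demand + MEB = 160.0 - 2.5Q.
Set SMB = MC: 160.0 - 2.5Q = 11.0 + 2.7Q → Q* = 28.6538.
Between Q* and Q_m the wedge SMB − MC runs linearly from 0 to MEB(Q_m), so the loss is a triangle.
DWL = ½ × 2.3269 × 12.1000 = 14.0777.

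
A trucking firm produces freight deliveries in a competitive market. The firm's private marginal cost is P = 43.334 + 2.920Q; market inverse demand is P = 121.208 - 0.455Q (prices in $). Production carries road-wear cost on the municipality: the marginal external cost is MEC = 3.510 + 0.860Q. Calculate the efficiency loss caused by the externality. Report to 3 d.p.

DWL = $64.390

Market equilibrium (private): 43.334 + 2.920Q = 121.208 - 0.455Q → Q_m = 23.0738.
Social marginal cost = private MC + MEC = 46.844 + 3.780Q.
Set SMC = demand: 46.844 + 3.780Q = 121.208 - 0.455Q → Q* = 17.5594.
Height of the DWL triangle at Q_m is SMC(Q_m) − demand(Q_m) = MEC(Q_m) = 23.3534.
DWL = ½ × 5.5144 × 23.3534 = 64.3900.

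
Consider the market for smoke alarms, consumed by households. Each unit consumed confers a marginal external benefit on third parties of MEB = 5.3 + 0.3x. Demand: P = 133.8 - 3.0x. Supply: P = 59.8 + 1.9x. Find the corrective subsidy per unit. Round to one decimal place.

subsidy = 10.5 per unit

Social marginal benefit = demand + MEB = 139.1 - 2.7x.
Set SMB = MC: 139.1 - 2.7x = 59.8 + 1.9x → x* = 17.2391.
The Pigouvian subsidy equals MEB at x*: 5.3 + 0.3×17.2391 = 10.4717.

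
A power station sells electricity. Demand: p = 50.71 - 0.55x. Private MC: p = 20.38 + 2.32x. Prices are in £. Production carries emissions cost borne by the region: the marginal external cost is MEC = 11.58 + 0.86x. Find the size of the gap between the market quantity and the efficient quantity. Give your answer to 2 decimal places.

Market equilibrium (private): 20.38 + 2.32x = 50.71 - 0.55x → x_m = 10.5679.
Social marginal cost = private MC + MEC = 31.96 + 3.18x.
Set SMC = demand: 31.96 + 3.18x = 50.71 - 0.55x → x* = 5.0268.
Gap = |10.5679 − 5.0268| = 5.5411.

5.54 units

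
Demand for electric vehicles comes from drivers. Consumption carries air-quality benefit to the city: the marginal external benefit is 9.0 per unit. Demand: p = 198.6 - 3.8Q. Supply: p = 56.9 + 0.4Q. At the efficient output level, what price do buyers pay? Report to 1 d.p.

Social marginal benefit = demand + MEB = 207.6 - 3.8Q.
Set SMB = MC: 207.6 - 3.8Q = 56.9 + 0.4Q → Q* = 35.8810.
Consumer price on the demand curve at Q*: 198.6 − 3.8×35.8810 = 62.2522.

P = 62.3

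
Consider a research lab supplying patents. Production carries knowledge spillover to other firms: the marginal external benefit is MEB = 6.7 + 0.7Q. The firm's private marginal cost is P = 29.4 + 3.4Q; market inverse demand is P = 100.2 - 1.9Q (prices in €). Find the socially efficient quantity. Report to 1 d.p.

Q* = 16.8

Social marginal cost = private MC − MEB = 22.7 + 2.7Q.
Set SMC = demand: 22.7 + 2.7Q = 100.2 - 1.9Q → Q* = 16.8478.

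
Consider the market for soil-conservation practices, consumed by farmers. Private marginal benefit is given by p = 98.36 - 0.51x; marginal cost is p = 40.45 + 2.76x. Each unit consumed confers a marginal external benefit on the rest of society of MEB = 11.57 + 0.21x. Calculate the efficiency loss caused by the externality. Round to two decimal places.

Market equilibrium (private): 40.45 + 2.76x = 98.36 - 0.51x → x_m = 17.7095.
Social marginal benefit = demand + MEB = 109.93 - 0.30x.
Set SMB = MC: 109.93 - 0.30x = 40.45 + 2.76x → x* = 22.7059.
Height of the DWL triangle at x_m is SMB(x_m) − MC(x_m) = MEB(x_m) = 15.2890.
DWL = ½ × 4.9964 × 15.2890 = 38.1950.

DWL = 38.19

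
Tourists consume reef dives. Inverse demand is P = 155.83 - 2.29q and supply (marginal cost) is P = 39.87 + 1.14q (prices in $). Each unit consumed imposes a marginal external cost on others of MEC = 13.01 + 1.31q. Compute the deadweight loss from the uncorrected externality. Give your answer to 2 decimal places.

DWL = $346.31

Market equilibrium (private): 39.87 + 1.14q = 155.83 - 2.29q → q_m = 33.8076.
Social marginal benefit = demand − MEC = 142.82 - 3.60q.
Set SMB = MC: 142.82 - 3.60q = 39.87 + 1.14q → q* = 21.7194.
Between q* and q_m the wedge MC − SMB runs linearly from 0 to MEC(q_m), so the loss is a triangle.
DWL = ½ × 12.0882 × 57.2979 = 346.3142.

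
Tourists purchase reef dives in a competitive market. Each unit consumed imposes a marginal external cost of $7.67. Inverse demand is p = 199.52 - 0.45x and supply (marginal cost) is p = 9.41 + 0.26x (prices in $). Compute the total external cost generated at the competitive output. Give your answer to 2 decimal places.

$2053.72

Market equilibrium (private): 9.41 + 0.26x = 199.52 - 0.45x → x_m = 267.7606.
Total external cost = MEC × x_m = 7.67 × 267.7606 = 2053.7238.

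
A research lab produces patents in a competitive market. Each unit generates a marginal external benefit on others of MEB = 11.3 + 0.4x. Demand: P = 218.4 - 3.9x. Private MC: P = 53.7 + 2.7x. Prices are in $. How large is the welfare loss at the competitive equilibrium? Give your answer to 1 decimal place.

Market equilibrium (private): 53.7 + 2.7x = 218.4 - 3.9x → x_m = 24.9545.
Social marginal cost = private MC − MEB = 42.4 + 2.3x.
Set SMC = demand: 42.4 + 2.3x = 218.4 - 3.9x → x* = 28.3871.
Between x* and x_m the wedge demand − SMC runs linearly from 0 to MEB(x_m), so the loss is a triangle.
DWL = ½ × 3.4326 × 21.2818 = 36.5260.

DWL = $36.5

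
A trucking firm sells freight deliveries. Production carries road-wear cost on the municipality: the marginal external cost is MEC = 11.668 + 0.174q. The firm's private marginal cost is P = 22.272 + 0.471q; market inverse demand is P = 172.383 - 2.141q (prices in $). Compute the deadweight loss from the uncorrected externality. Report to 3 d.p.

Market equilibrium (private): 22.272 + 0.471q = 172.383 - 2.141q → q_m = 57.4698.
Social marginal cost = private MC + MEC = 33.940 + 0.645q.
Set SMC = demand: 33.940 + 0.645q = 172.383 - 2.141q → q* = 49.6924.
Between q* and q_m the wedge SMC − demand runs linearly from 0 to MEC(q_m), so the loss is a triangle.
DWL = ½ × 7.7774 × 21.6677 = 84.2592.

DWL = $84.259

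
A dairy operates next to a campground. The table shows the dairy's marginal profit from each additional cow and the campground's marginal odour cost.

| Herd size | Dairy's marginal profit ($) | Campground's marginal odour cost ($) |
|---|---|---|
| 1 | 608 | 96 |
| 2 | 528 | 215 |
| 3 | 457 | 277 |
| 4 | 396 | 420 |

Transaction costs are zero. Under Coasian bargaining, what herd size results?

Bargaining reaches the level where marginal profit last exceeds marginal odour cost.
That holds through level 3 (457 ≥ 277) but not at 4 (396 < 420).

3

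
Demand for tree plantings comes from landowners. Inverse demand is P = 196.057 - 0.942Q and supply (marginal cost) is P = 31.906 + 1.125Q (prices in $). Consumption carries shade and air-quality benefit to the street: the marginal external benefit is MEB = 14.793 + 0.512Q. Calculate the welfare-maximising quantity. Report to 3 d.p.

Social marginal benefit = demand + MEB = 210.850 - 0.430Q.
Set SMB = MC: 210.850 - 0.430Q = 31.906 + 1.125Q → Q* = 115.0765.

Q* = 115.077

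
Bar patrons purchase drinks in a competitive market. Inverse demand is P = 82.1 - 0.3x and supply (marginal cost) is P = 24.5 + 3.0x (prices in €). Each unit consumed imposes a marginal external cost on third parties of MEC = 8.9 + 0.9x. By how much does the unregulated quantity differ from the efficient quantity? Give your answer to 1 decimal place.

5.9 units

Market equilibrium (private): 24.5 + 3.0x = 82.1 - 0.3x → x_m = 17.4545.
Social marginal benefit = demand − MEC = 73.2 - 1.2x.
Set SMB = MC: 73.2 - 1.2x = 24.5 + 3.0x → x* = 11.5952.
Gap = |17.4545 − 11.5952| = 5.8593.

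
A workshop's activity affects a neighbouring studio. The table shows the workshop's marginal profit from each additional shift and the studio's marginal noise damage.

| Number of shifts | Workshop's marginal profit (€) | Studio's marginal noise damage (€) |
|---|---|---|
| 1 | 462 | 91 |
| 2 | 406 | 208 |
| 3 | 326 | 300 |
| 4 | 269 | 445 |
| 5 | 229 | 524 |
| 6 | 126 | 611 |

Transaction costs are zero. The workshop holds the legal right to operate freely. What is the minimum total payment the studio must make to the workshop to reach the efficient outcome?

Left alone the workshop would choose level 6 (marginal profit stays positive).
Efficient level: k* = 3 (marginal profit ≥ marginal noise damage through 3).
The studio must at least cover the workshop's forgone profit from cutting 6→3: 269 + 229 + 126 = 624.

€624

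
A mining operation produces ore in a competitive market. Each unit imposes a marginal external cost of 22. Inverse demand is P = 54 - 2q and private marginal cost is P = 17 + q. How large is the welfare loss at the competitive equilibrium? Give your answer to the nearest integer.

Market equilibrium (private): 17 + q = 54 - 2q → q_m = 12.3333.
Social marginal cost = private MC + MEC = 39 + q.
Set SMC = demand: 39 + q = 54 - 2q → q* = 5.0000.
Height of the DWL triangle at q_m is SMC(q_m) − demand(q_m) = MEC(q_m) = 22.0000.
DWL = ½ × 7.3333 × 22.0000 = 80.6663.

DWL = 81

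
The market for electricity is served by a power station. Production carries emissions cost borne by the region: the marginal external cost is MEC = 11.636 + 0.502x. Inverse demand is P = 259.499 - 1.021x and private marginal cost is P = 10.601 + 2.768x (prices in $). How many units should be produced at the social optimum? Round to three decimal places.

x* = 55.293

Social marginal cost = private MC + MEC = 22.237 + 3.270x.
Set SMC = demand: 22.237 + 3.270x = 259.499 - 1.021x → x* = 55.2929.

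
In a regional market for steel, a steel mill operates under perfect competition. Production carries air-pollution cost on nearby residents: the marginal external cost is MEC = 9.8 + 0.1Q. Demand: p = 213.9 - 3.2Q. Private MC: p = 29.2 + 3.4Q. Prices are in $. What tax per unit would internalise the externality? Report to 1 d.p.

Social marginal cost = private MC + MEC = 39.0 + 3.5Q.
Set SMC = demand: 39.0 + 3.5Q = 213.9 - 3.2Q → Q* = 26.1045.
The Pigouvian tax equals MEC at Q*: 9.8 + 0.1×26.1045 = 12.4105.

tax = $12.4 per unit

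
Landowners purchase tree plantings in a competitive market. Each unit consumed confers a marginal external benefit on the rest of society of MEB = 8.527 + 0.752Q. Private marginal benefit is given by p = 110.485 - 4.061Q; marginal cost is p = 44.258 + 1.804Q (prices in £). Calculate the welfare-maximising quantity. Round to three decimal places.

Q* = 14.620

Social marginal benefit = demand + MEB = 119.012 - 3.309Q.
Set SMB = MC: 119.012 - 3.309Q = 44.258 + 1.804Q → Q* = 14.6204.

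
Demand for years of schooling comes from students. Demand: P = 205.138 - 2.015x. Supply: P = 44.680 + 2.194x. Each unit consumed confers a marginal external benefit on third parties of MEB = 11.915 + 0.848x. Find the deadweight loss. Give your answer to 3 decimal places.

DWL = 291.199

Market equilibrium (private): 44.680 + 2.194x = 205.138 - 2.015x → x_m = 38.1226.
Social marginal benefit = demand + MEB = 217.053 - 1.167x.
Set SMB = MC: 217.053 - 1.167x = 44.680 + 2.194x → x* = 51.2862.
The loss is the area between SMB and MC from x* to x_m; with linear curves that's a triangle of height MEB(x_m).
DWL = ½ × 13.1636 × 44.2430 = 291.1986.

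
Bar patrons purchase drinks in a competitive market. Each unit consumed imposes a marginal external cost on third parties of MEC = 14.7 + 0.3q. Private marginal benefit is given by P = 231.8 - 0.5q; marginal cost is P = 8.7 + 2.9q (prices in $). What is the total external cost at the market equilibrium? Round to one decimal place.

Market equilibrium (private): 8.7 + 2.9q = 231.8 - 0.5q → q_m = 65.6176.
Total external cost = ∫₀^{q_m} (14.7 + 0.3q) dq = 14.7×65.6176 + ½×0.3×65.6176² = 1610.4291.

$1610.4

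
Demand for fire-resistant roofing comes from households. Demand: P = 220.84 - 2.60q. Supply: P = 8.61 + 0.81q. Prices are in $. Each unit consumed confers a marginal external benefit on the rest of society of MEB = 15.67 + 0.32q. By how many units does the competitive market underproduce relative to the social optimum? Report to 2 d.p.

11.52 units

Market equilibrium (private): 8.61 + 0.81q = 220.84 - 2.60q → q_m = 62.2375.
Social marginal benefit = demand + MEB = 236.51 - 2.28q.
Set SMB = MC: 236.51 - 2.28q = 8.61 + 0.81q → q* = 73.7540.
Gap = |62.2375 − 73.7540| = 11.5165.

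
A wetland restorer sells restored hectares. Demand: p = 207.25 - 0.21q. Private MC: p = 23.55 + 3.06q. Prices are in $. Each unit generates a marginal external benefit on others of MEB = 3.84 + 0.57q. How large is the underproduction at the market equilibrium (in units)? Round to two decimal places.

Market equilibrium (private): 23.55 + 3.06q = 207.25 - 0.21q → q_m = 56.1774.
Social marginal cost = private MC − MEB = 19.71 + 2.49q.
Set SMC = demand: 19.71 + 2.49q = 207.25 - 0.21q → q* = 69.4593.
Gap = |56.1774 − 69.4593| = 13.2819.

13.28 units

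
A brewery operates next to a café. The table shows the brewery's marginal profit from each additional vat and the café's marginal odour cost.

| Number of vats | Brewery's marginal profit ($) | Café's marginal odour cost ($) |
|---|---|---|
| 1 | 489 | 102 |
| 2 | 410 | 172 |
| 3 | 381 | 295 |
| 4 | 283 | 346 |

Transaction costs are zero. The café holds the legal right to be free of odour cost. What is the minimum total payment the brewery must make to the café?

$569

Efficient level: marginal profit ≥ marginal odour cost through level 3, so k* = 3.
With the café holding the right, the brewery must at least compensate total damage at k*: 102 + 172 + 295 = 569.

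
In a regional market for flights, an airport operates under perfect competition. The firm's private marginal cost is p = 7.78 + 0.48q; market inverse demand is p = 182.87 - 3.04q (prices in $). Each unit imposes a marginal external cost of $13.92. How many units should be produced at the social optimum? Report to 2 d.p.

Social marginal cost = private MC + MEC = 21.70 + 0.48q.
Set SMC = demand: 21.70 + 0.48q = 182.87 - 3.04q → q* = 45.7869.

q* = 45.79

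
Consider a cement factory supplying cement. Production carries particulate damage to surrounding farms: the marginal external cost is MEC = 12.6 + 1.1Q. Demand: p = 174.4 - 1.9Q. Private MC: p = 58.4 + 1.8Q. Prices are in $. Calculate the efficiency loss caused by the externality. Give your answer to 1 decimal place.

Market equilibrium (private): 58.4 + 1.8Q = 174.4 - 1.9Q → Q_m = 31.3514.
Social marginal cost = private MC + MEC = 71.0 + 2.9Q.
Set SMC = demand: 71.0 + 2.9Q = 174.4 - 1.9Q → Q* = 21.5417.
Between Q* and Q_m the wedge SMC − demand runs linearly from 0 to MEC(Q_m), so the loss is a triangle.
DWL = ½ × 9.8097 × 47.0865 = 230.9522.

DWL = $231.0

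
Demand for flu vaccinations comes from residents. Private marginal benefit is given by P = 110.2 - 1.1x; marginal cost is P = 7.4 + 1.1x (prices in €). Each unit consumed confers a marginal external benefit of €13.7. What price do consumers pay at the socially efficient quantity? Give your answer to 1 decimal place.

P = €52.0

Social marginal benefit = demand + MEB = 123.9 - 1.1x.
Set SMB = MC: 123.9 - 1.1x = 7.4 + 1.1x → x* = 52.9545.
Consumer price on the demand curve at x*: 110.2 − 1.1×52.9545 = 51.9501.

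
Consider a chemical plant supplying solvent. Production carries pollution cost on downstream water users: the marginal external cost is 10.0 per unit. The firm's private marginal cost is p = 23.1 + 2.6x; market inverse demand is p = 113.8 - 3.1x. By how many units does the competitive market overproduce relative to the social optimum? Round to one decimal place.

Market equilibrium (private): 23.1 + 2.6x = 113.8 - 3.1x → x_m = 15.9123.
Social marginal cost = private MC + MEC = 33.1 + 2.6x.
Set SMC = demand: 33.1 + 2.6x = 113.8 - 3.1x → x* = 14.1579.
Gap = |15.9123 − 14.1579| = 1.7544.

1.8 units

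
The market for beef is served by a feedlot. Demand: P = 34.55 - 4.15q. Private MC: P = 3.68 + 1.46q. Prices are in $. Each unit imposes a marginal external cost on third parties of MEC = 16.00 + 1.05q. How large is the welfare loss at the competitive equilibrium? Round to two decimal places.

DWL = $35.61

Market equilibrium (private): 3.68 + 1.46q = 34.55 - 4.15q → q_m = 5.5027.
Social marginal cost = private MC + MEC = 19.68 + 2.51q.
Set SMC = demand: 19.68 + 2.51q = 34.55 - 4.15q → q* = 2.2327.
Between q* and q_m the wedge SMC − demand runs linearly from 0 to MEC(q_m), so the loss is a triangle.
DWL = ½ × 3.2700 × 21.7778 = 35.6067.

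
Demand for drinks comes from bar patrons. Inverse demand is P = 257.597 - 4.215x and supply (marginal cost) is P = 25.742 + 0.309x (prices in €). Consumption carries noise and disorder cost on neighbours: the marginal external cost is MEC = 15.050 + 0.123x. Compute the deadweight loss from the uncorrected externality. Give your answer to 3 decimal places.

DWL = €49.062

Market equilibrium (private): 25.742 + 0.309x = 257.597 - 4.215x → x_m = 51.2500.
Social marginal benefit = demand − MEC = 242.547 - 4.338x.
Set SMB = MC: 242.547 - 4.338x = 25.742 + 0.309x → x* = 46.6548.
The welfare-loss triangle has base |x_m − x*| and height MEC(x_m) (the vertical gap between SMB and MC is zero at x* and MEC at x_m).
DWL = ½ × 4.5952 × 21.3538 = 49.0625.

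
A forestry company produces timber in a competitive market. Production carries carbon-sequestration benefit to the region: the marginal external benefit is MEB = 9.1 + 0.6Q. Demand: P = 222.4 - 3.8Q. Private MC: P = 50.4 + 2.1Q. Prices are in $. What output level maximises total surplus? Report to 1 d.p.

Q* = 34.2

Social marginal cost = private MC − MEB = 41.3 + 1.5Q.
Set SMC = demand: 41.3 + 1.5Q = 222.4 - 3.8Q → Q* = 34.1698.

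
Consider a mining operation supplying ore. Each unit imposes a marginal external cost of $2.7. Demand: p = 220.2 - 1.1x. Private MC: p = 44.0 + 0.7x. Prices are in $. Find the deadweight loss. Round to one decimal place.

Market equilibrium (private): 44.0 + 0.7x = 220.2 - 1.1x → x_m = 97.8889.
Social marginal cost = private MC + MEC = 46.7 + 0.7x.
Set SMC = demand: 46.7 + 0.7x = 220.2 - 1.1x → x* = 96.3889.
Height of the DWL triangle at x_m is SMC(x_m) − demand(x_m) = MEC(x_m) = 2.7000.
DWL = ½ × 1.5000 × 2.7000 = 2.0250.

DWL = $2.0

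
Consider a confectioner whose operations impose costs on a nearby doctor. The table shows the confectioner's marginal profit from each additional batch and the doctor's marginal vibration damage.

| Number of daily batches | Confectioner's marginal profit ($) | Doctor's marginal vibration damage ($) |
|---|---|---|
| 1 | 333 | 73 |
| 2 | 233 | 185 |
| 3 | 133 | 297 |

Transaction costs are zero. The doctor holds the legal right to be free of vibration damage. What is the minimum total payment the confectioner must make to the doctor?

$258

Efficient level: marginal profit ≥ marginal vibration damage through level 2, so k* = 2.
With the doctor holding the right, the confectioner must at least compensate total damage at k*: 73 + 185 = 258.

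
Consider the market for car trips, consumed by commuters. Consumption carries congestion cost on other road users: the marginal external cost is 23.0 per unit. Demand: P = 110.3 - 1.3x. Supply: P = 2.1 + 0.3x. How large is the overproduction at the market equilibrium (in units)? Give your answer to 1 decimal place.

14.4 units

Market equilibrium (private): 2.1 + 0.3x = 110.3 - 1.3x → x_m = 67.6250.
Social marginal benefit = demand − MEC = 87.3 - 1.3x.
Set SMB = MC: 87.3 - 1.3x = 2.1 + 0.3x → x* = 53.2500.
Gap = |67.6250 − 53.2500| = 14.3750.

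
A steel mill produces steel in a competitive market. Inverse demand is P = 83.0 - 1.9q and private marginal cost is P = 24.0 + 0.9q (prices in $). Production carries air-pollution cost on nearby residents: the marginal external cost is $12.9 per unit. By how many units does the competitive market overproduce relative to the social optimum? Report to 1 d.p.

4.6 units

Market equilibrium (private): 24.0 + 0.9q = 83.0 - 1.9q → q_m = 21.0714.
Social marginal cost = private MC + MEC = 36.9 + 0.9q.
Set SMC = demand: 36.9 + 0.9q = 83.0 - 1.9q → q* = 16.4643.
Gap = |21.0714 − 16.4643| = 4.6071.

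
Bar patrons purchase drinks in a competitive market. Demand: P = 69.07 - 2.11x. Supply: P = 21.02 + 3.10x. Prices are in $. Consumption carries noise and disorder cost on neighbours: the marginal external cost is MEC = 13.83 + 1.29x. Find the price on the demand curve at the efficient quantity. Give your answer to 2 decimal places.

P = $57.96

Social marginal benefit = demand − MEC = 55.24 - 3.40x.
Set SMB = MC: 55.24 - 3.40x = 21.02 + 3.10x → x* = 5.2646.
Consumer price on the demand curve at x*: 69.07 − 2.11×5.2646 = 57.9617.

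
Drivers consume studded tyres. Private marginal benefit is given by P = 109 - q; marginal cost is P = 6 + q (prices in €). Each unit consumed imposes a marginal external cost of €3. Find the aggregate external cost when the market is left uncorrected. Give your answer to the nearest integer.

Market equilibrium (private): 6 + q = 109 - q → q_m = 51.5000.
Total external cost = MEC × q_m = 3 × 51.5000 = 154.5000.

€155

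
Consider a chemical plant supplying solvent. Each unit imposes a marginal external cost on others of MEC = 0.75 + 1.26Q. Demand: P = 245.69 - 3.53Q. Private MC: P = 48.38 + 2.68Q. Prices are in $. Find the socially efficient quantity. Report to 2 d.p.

Social marginal cost = private MC + MEC = 49.13 + 3.94Q.
Set SMC = demand: 49.13 + 3.94Q = 245.69 - 3.53Q → Q* = 26.3133.

Q* = 26.31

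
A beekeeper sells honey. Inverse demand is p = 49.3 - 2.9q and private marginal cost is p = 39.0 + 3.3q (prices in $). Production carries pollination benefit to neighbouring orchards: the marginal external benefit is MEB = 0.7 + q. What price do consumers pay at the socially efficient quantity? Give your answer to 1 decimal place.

Social marginal cost = private MC − MEB = 38.3 + 2.3q.
Set SMC = demand: 38.3 + 2.3q = 49.3 - 2.9q → q* = 2.1154.
Consumer price on the demand curve at q*: 49.3 − 2.9×2.1154 = 43.1653.

P = $43.2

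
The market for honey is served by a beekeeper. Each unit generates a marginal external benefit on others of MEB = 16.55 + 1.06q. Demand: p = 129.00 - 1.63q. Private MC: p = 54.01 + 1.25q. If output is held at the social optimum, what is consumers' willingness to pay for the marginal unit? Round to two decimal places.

Social marginal cost = private MC − MEB = 37.46 + 0.19q.
Set SMC = demand: 37.46 + 0.19q = 129.00 - 1.63q → q* = 50.2967.
Consumer price on the demand curve at q*: 129.00 − 1.63×50.2967 = 47.0164.

P = 47.02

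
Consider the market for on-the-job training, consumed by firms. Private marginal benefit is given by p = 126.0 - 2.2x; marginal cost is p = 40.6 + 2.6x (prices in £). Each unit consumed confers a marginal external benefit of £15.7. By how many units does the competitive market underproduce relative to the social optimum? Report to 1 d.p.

3.3 units

Market equilibrium (private): 40.6 + 2.6x = 126.0 - 2.2x → x_m = 17.7917.
Social marginal benefit = demand + MEB = 141.7 - 2.2x.
Set SMB = MC: 141.7 - 2.2x = 40.6 + 2.6x → x* = 21.0625.
Gap = |17.7917 − 21.0625| = 3.2708.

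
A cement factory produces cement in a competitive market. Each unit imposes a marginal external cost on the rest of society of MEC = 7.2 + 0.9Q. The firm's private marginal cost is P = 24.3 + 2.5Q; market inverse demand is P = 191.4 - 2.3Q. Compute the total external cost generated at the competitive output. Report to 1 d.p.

796.0

Market equilibrium (private): 24.3 + 2.5Q = 191.4 - 2.3Q → Q_m = 34.8125.
Total external cost = ∫₀^{Q_m} (7.2 + 0.9Q) dQ = 7.2×34.8125 + ½×0.9×34.8125² = 796.0096.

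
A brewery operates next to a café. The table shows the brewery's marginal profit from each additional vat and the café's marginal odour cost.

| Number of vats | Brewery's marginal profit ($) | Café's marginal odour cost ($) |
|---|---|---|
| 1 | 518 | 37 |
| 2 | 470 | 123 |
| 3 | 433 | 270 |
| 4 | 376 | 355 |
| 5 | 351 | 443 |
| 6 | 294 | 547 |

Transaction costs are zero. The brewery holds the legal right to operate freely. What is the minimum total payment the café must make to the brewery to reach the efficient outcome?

Left alone the brewery would choose level 6 (marginal profit stays positive).
Efficient level: k* = 4 (marginal profit ≥ marginal odour cost through 4).
The café must at least cover the brewery's forgone profit from cutting 6→4: 351 + 294 = 645.

$645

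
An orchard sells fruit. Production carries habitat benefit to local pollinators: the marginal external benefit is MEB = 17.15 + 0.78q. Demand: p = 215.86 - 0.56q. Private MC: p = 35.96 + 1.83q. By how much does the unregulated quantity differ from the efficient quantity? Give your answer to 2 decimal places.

Market equilibrium (private): 35.96 + 1.83q = 215.86 - 0.56q → q_m = 75.2720.
Social marginal cost = private MC − MEB = 18.81 + 1.05q.
Set SMC = demand: 18.81 + 1.05q = 215.86 - 0.56q → q* = 122.3913.
Gap = |75.2720 − 122.3913| = 47.1193.

47.12 units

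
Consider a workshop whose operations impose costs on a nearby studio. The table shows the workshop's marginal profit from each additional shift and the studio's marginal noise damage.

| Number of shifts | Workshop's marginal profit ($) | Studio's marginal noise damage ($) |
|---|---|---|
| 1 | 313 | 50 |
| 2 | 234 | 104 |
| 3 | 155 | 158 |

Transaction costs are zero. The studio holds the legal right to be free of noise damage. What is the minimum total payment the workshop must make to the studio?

Efficient level: marginal profit ≥ marginal noise damage through level 2, so k* = 2.
With the studio holding the right, the workshop must at least compensate total damage at k*: 50 + 104 = 154.

$154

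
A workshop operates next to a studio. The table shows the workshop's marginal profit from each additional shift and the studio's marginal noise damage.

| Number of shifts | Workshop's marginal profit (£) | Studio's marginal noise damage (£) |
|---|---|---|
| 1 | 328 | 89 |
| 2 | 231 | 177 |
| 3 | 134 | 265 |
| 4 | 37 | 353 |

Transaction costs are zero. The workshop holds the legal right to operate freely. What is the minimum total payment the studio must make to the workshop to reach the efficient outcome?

Left alone the workshop would choose level 4 (marginal profit stays positive).
Efficient level: k* = 2 (marginal profit ≥ marginal noise damage through 2).
The studio must at least cover the workshop's forgone profit from cutting 4→2: 134 + 37 = 171.

£171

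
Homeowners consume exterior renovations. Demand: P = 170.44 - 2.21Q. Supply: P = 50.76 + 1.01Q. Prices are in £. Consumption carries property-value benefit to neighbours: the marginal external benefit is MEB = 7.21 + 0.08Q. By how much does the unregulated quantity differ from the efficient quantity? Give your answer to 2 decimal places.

3.24 units

Market equilibrium (private): 50.76 + 1.01Q = 170.44 - 2.21Q → Q_m = 37.1677.
Social marginal benefit = demand + MEB = 177.65 - 2.13Q.
Set SMB = MC: 177.65 - 2.13Q = 50.76 + 1.01Q → Q* = 40.4108.
Gap = |37.1677 − 40.4108| = 3.2431.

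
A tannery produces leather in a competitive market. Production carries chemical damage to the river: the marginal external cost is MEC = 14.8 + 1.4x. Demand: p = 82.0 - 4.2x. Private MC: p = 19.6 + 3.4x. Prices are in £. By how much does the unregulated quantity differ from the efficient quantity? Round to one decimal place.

2.9 units

Market equilibrium (private): 19.6 + 3.4x = 82.0 - 4.2x → x_m = 8.2105.
Social marginal cost = private MC + MEC = 34.4 + 4.8x.
Set SMC = demand: 34.4 + 4.8x = 82.0 - 4.2x → x* = 5.2889.
Gap = |8.2105 − 5.2889| = 2.9216.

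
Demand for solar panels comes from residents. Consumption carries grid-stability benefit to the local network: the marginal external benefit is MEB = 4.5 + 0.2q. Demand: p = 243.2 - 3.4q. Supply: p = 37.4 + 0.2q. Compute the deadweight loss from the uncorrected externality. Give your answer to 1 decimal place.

Market equilibrium (private): 37.4 + 0.2q = 243.2 - 3.4q → q_m = 57.1667.
Social marginal benefit = demand + MEB = 247.7 - 3.2q.
Set SMB = MC: 247.7 - 3.2q = 37.4 + 0.2q → q* = 61.8529.
Between q* and q_m the wedge SMB − MC runs linearly from 0 to MEB(q_m), so the loss is a triangle.
DWL = ½ × 4.6862 × 15.9333 = 37.3333.

DWL = 37.3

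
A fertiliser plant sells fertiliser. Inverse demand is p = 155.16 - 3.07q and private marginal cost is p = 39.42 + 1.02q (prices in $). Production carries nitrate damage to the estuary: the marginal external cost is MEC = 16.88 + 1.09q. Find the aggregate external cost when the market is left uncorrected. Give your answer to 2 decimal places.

$914.11

Market equilibrium (private): 39.42 + 1.02q = 155.16 - 3.07q → q_m = 28.2983.
Total external cost = ∫₀^{q_m} (16.88 + 1.09q) dq = 16.88×28.2983 + ½×1.09×28.2983² = 914.1079.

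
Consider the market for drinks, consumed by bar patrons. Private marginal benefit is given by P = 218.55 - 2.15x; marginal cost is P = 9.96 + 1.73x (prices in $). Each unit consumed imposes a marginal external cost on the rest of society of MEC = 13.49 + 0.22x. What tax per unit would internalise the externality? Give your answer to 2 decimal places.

tax = $23.96 per unit

Social marginal benefit = demand − MEC = 205.06 - 2.37x.
Set SMB = MC: 205.06 - 2.37x = 9.96 + 1.73x → x* = 47.5854.
The Pigouvian tax equals MEC at x*: 13.49 + 0.22×47.5854 = 23.9588.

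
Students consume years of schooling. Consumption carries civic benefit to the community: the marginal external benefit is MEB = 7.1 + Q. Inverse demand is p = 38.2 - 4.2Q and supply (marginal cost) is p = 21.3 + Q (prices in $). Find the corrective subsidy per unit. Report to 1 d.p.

subsidy = $12.8 per unit

Social marginal benefit = demand + MEB = 45.3 - 3.2Q.
Set SMB = MC: 45.3 - 3.2Q = 21.3 + Q → Q* = 5.7143.
The Pigouvian subsidy equals MEB at Q*: 7.1 + 1.0×5.7143 = 12.8143.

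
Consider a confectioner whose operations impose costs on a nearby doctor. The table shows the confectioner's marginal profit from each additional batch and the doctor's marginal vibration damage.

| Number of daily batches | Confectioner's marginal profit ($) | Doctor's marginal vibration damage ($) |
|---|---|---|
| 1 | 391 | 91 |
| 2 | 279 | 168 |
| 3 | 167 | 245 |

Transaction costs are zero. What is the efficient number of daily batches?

Bargaining reaches the level where marginal profit last exceeds marginal vibration damage.
That holds through level 2 (279 ≥ 168) but not at 3 (167 < 245).

2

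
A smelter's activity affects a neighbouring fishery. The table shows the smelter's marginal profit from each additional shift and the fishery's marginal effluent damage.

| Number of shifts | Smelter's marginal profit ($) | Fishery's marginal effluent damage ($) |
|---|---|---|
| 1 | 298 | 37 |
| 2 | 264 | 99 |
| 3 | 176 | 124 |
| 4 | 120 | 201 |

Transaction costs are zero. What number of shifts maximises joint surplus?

Bargaining reaches the level where marginal profit last exceeds marginal effluent damage.
That holds through level 3 (176 ≥ 124) but not at 4 (120 < 201).

3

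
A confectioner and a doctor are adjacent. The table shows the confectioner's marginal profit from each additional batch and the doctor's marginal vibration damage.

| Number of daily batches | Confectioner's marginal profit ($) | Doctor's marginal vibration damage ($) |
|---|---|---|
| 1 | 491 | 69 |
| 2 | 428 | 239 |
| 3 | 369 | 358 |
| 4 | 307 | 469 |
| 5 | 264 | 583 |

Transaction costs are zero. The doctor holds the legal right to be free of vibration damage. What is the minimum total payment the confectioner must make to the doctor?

$666

Efficient level: marginal profit ≥ marginal vibration damage through level 3, so k* = 3.
With the doctor holding the right, the confectioner must at least compensate total damage at k*: 69 + 239 + 358 = 666.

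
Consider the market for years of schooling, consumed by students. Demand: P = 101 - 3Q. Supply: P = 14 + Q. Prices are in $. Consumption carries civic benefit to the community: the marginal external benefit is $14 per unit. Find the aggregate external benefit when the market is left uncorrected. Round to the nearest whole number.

Market equilibrium (private): 14 + Q = 101 - 3Q → Q_m = 21.7500.
Total external benefit = MEB × Q_m = 14 × 21.7500 = 304.5000.

$305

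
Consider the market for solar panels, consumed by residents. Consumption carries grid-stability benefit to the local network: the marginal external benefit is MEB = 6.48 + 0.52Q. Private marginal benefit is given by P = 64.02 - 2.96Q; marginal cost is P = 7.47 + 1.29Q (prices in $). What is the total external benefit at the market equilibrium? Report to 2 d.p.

Market equilibrium (private): 7.47 + 1.29Q = 64.02 - 2.96Q → Q_m = 13.3059.
Total external benefit = ∫₀^{Q_m} (6.48 + 0.52Q) dQ = 6.48×13.3059 + ½×0.52×13.3059² = 132.2544.

$132.25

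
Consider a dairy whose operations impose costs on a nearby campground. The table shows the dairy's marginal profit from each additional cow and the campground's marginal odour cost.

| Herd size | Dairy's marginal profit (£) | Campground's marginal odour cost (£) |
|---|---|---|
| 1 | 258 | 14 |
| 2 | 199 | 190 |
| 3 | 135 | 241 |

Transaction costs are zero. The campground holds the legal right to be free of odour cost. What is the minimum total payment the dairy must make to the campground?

Efficient level: marginal profit ≥ marginal odour cost through level 2, so k* = 2.
With the campground holding the right, the dairy must at least compensate total damage at k*: 14 + 190 = 204.

£204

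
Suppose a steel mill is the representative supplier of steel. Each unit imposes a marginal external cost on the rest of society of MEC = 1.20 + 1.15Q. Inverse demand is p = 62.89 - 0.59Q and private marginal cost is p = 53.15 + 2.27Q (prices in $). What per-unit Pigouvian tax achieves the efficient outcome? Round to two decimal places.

tax = $3.65 per unit

Social marginal cost = private MC + MEC = 54.35 + 3.42Q.
Set SMC = demand: 54.35 + 3.42Q = 62.89 - 0.59Q → Q* = 2.1297.
The Pigouvian tax equals MEC at Q*: 1.20 + 1.15×2.1297 = 3.6492.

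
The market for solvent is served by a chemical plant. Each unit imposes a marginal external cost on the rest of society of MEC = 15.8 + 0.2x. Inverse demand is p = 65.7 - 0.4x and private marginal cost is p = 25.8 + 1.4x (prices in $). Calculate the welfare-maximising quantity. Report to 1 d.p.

Social marginal cost = private MC + MEC = 41.6 + 1.6x.
Set SMC = demand: 41.6 + 1.6x = 65.7 - 0.4x → x* = 12.0500.

x* = 12.1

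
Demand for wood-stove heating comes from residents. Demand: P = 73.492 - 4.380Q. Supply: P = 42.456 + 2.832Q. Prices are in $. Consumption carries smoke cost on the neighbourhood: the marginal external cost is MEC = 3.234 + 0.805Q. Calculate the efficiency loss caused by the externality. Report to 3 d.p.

Market equilibrium (private): 42.456 + 2.832Q = 73.492 - 4.380Q → Q_m = 4.3034.
Social marginal benefit = demand − MEC = 70.258 - 5.185Q.
Set SMB = MC: 70.258 - 5.185Q = 42.456 + 2.832Q → Q* = 3.4679.
The welfare-loss triangle has base |Q_m − Q*| and height MEC(Q_m) (the vertical gap between SMB and MC is zero at Q* and MEC at Q_m).
DWL = ½ × 0.8355 × 6.6982 = 2.7982.

DWL = $2.798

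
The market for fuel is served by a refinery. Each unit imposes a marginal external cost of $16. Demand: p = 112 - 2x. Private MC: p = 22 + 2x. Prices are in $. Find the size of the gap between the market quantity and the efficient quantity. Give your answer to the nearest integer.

Market equilibrium (private): 22 + 2x = 112 - 2x → x_m = 22.5000.
Social marginal cost = private MC + MEC = 38 + 2x.
Set SMC = demand: 38 + 2x = 112 - 2x → x* = 18.5000.
Gap = |22.5000 − 18.5000| = 4.0000.

4 units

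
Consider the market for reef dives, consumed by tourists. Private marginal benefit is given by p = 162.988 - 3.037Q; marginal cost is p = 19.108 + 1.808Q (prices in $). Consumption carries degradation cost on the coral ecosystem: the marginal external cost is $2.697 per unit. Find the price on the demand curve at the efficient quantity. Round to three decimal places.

Social marginal benefit = demand − MEC = 160.291 - 3.037Q.
Set SMB = MC: 160.291 - 3.037Q = 19.108 + 1.808Q → Q* = 29.1399.
Consumer price on the demand curve at Q*: 162.988 − 3.037×29.1399 = 74.4901.

P = $74.490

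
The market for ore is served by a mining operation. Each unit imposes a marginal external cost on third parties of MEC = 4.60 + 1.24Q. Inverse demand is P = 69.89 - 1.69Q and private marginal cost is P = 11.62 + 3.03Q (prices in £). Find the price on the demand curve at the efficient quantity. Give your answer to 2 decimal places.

P = £54.67

Social marginal cost = private MC + MEC = 16.22 + 4.27Q.
Set SMC = demand: 16.22 + 4.27Q = 69.89 - 1.69Q → Q* = 9.0050.
Consumer price on the demand curve at Q*: 69.89 − 1.69×9.0050 = 54.6716.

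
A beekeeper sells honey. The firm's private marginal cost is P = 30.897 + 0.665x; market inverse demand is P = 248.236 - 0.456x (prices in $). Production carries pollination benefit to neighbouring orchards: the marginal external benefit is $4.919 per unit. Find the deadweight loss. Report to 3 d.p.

DWL = $10.792

Market equilibrium (private): 30.897 + 0.665x = 248.236 - 0.456x → x_m = 193.8796.
Social marginal cost = private MC − MEB = 25.978 + 0.665x.
Set SMC = demand: 25.978 + 0.665x = 248.236 - 0.456x → x* = 198.2676.
The loss is the area between SMC and demand from x* to x_m; with linear curves that's a triangle of height MEB(x_m).
DWL = ½ × 4.3880 × 4.9190 = 10.7923.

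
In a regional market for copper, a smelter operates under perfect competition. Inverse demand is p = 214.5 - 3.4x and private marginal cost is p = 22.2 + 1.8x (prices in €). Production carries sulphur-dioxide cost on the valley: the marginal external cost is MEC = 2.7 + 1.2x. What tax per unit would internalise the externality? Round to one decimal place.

tax = €38.3 per unit

Social marginal cost = private MC + MEC = 24.9 + 3.0x.
Set SMC = demand: 24.9 + 3.0x = 214.5 - 3.4x → x* = 29.6250.
The Pigouvian tax equals MEC at x*: 2.7 + 1.2×29.6250 = 38.2500.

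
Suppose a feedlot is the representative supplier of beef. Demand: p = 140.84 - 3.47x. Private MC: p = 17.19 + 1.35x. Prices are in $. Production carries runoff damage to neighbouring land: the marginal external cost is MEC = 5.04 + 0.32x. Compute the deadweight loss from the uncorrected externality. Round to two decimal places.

Market equilibrium (private): 17.19 + 1.35x = 140.84 - 3.47x → x_m = 25.6535.
Social marginal cost = private MC + MEC = 22.23 + 1.67x.
Set SMC = demand: 22.23 + 1.67x = 140.84 - 3.47x → x* = 23.0759.
The welfare-loss triangle has base |x_m − x*| and height MEC(x_m) (the vertical gap between SMC and demand is zero at x* and MEC at x_m).
DWL = ½ × 2.5776 × 13.2491 = 17.0754.

DWL = $17.08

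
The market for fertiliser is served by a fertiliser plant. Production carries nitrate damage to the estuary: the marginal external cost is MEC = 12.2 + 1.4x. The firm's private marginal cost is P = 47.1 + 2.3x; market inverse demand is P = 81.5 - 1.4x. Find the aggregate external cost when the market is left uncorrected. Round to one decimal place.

Market equilibrium (private): 47.1 + 2.3x = 81.5 - 1.4x → x_m = 9.2973.
Total external cost = ∫₀^{x_m} (12.2 + 1.4x) dx = 12.2×9.2973 + ½×1.4×9.2973² = 173.9349.

173.9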